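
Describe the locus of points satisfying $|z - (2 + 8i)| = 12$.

|z - z0| = r describes a circle centered at z0 with radius r
Here z0 = 2 + 8i and r = 12
Locus: Circle centered at (2, 8) with radius 12


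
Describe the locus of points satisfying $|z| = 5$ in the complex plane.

|z| = 5 means sqrt(x^2 + y^2) = 5
This is a circle of radius 5 centered at the origin


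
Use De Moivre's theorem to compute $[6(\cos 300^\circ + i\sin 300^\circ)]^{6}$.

By De Moivre: z^n = r^n(cos(nθ) + i sin(nθ))
= 6^6(cos(6*300°) + i sin(6*300°))
= 46656(cos 0° + i sin 0°)
= 46656


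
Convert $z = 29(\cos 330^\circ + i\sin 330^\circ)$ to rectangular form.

a = r cos θ = 29 * sqrt(3)/2 = 29*sqrt(3)/2
b = r sin θ = 29 * -1/2 = -29/2
z = 29*sqrt(3)/2 - (29/2)i


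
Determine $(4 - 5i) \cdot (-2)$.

(a1*a2 - b1*b2) + (a1*b2 + b1*a2)i
= (-8 - 0) + (0 + 10)i
= -8 + 10i


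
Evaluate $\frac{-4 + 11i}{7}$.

Divisor is real, so divide each part by 7:
= -4/7 + (11/7)i


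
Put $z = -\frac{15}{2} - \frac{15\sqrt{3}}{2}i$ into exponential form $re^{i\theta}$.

r = |z| = sqrt((-15/2)^2 + (-15*sqrt(3)/2)^2) = sqrt(225/4 + 675/4) = sqrt(225) = 15
θ = arctan(b/a) = arctan(-12.9904/-7.5) (quadrant-adjusted) = -120° = -2π/3
z = 15e^(-i*2π/3)


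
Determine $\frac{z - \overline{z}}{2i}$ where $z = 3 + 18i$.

z - conjugate(z) = 2bi
(z - conjugate(z))/(2i) = 2bi/(2i) = b = 18


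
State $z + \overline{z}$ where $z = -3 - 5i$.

z + conjugate(z) = (a + bi) + (a - bi) = 2a
= 2 * (-3) = -6


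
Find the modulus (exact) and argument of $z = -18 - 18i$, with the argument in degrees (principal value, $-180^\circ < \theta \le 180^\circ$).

|z| = sqrt((-18)^2 + (-18)^2) = sqrt(648)
arg(z) = arctan(b/a) = arctan(-18/-18) (quadrant-adjusted) = -135°


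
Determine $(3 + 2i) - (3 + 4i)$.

(3 - 3) + (2 - 4)i = -2i


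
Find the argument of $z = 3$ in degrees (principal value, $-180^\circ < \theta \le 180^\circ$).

b = 0 and a > 0, so z lies on the positive real axis: θ = 0°


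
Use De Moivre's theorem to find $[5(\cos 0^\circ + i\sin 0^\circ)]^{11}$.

By De Moivre: z^n = r^n(cos(nθ) + i sin(nθ))
= 5^11(cos(11*0°) + i sin(11*0°))
= 48828125(cos 0° + i sin 0°)
= 48828125


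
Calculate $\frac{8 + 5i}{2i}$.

Multiply numerator and denominator by conjugate (-2i):
= (8 + 5i)(-2i) / (0^2 + 2^2)
= (10 - 16i) / 4
Divide through by 2: (5 - 8i) / 2
= 5/2 - 4i


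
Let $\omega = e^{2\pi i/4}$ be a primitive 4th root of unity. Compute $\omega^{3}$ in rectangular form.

ω^3 = e^(2πi·3/4) = e^(i·3π/2)
= cos(3π/2) + i sin(3π/2)
= -i


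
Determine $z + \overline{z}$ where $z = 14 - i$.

z + conjugate(z) = (a + bi) + (a - bi) = 2a
= 2 * 14 = 28


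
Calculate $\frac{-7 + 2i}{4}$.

Divisor is real, so divide each part by 4:
= -7/4 + (1/2)i


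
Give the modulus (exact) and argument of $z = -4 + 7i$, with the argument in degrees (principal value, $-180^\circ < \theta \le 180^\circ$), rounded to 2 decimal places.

|z| = sqrt((-4)^2 + 7^2) = sqrt(65)
arg(z) = arctan(b/a) = arctan(7/-4) (quadrant-adjusted) = 119.74°


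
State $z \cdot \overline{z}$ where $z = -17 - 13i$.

z * conjugate(z) = |z|^2 = a^2 + b^2
= (-17)^2 + (-13)^2 = 458


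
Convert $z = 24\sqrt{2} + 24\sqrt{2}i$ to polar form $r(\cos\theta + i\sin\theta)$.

r = |z| = sqrt(a^2 + b^2) = sqrt((24*sqrt(2))^2 + (24*sqrt(2))^2) = sqrt(1152 + 1152) = sqrt(2304) = 48
θ = arctan(b/a) = arctan(33.9411/33.9411) (quadrant-adjusted) = 45°
z = 48(cos 45° + i sin 45°)


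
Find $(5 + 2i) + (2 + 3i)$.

(5 + 2) + (2 + 3)i = 7 + 5i


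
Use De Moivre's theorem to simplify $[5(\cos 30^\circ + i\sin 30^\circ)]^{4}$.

By De Moivre: z^n = r^n(cos(nθ) + i sin(nθ))
= 5^4(cos(4*30°) + i sin(4*30°))
= 625(cos 120° + i sin 120°)
= -625/2 + (625*sqrt(3)/2)i


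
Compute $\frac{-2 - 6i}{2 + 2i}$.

Multiply numerator and denominator by conjugate (2 - 2i):
= (-2 - 6i)(2 - 2i) / (2^2 + 2^2)
= (-16 - 8i) / 8
= -2 - i


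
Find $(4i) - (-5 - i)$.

(0 - (-5)) + (4 - (-1))i = 5 + 5i


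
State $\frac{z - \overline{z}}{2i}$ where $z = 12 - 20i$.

z - conjugate(z) = 2bi
(z - conjugate(z))/(2i) = 2bi/(2i) = b = -20


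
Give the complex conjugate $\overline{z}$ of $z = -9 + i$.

If z = a + bi, then conjugate(z) = a - bi
conjugate(-9 + i) = -9 - i


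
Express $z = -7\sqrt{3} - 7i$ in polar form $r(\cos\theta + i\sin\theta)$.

r = |z| = sqrt(a^2 + b^2) = sqrt((-7*sqrt(3))^2 + (-7)^2) = sqrt(147 + 49) = sqrt(196) = 14
θ = arctan(b/a) = arctan(-7/-12.1244) (quadrant-adjusted) = 210°
z = 14(cos 210° + i sin 210°)


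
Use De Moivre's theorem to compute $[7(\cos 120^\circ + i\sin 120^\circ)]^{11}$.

By De Moivre: z^n = r^n(cos(nθ) + i sin(nθ))
= 7^11(cos(11*120°) + i sin(11*120°))
= 1977326743(cos 240° + i sin 240°)
= -1977326743/2 - (1977326743*sqrt(3)/2)i


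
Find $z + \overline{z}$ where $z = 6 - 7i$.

z + conjugate(z) = (a + bi) + (a - bi) = 2a
= 2 * 6 = 12


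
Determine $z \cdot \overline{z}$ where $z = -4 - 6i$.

z * conjugate(z) = |z|^2 = a^2 + b^2
= (-4)^2 + (-6)^2 = 52


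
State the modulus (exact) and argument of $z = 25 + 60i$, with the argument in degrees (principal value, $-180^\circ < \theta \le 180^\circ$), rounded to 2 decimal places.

|z| = sqrt(25^2 + 60^2) = 65
arg(z) = arctan(b/a) = arctan(60/25) (quadrant-adjusted) = 67.38°


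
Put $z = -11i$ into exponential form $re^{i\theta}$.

r = |z| = sqrt((0)^2 + (-11)^2) = sqrt(0 + 121) = sqrt(121) = 11
a = 0 and b < 0, so z lies on the negative imaginary axis: θ = -90° = -π/2
z = 11e^(-i*π/2)


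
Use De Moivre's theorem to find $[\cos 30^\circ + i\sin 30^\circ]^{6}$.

By De Moivre: z^n = r^n(cos(nθ) + i sin(nθ))
= 1^6(cos(6*30°) + i sin(6*30°))
= 1(cos 180° + i sin 180°)
= -1


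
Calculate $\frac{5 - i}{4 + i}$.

Multiply numerator and denominator by conjugate (4 - i):
= (5 - i)(4 - i) / (4^2 + 1^2)
= (19 - 9i) / 17
= 19/17 - (9/17)i


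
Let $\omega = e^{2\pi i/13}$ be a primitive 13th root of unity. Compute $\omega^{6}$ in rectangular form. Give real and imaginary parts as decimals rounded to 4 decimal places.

ω^6 = e^(2πi·6/13) = e^(i·12π/13)
= cos(12π/13) + i sin(12π/13)
= -0.9709 + 0.2393i


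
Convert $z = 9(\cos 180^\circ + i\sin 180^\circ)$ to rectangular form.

a = r cos θ = 9 * -1 = -9
b = r sin θ = 9 * 0 = 0
z = -9


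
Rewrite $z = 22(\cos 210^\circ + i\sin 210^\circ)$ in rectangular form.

a = r cos θ = 22 * -sqrt(3)/2 = -11*sqrt(3)
b = r sin θ = 22 * -1/2 = -11
z = -11*sqrt(3) - 11i


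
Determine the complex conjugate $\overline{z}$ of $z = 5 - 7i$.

If z = a + bi, then conjugate(z) = a - bi
conjugate(5 - 7i) = 5 + 7i


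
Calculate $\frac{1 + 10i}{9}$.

Divisor is real, so divide each part by 9:
= 1/9 + (10/9)i


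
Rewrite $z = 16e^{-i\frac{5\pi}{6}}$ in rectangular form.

a = r cos θ = 16 * -sqrt(3)/2 = -8*sqrt(3)
b = r sin θ = 16 * -1/2 = -8
z = -8*sqrt(3) - 8i


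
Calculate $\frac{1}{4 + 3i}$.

Multiply numerator and denominator by conjugate (4 - 3i):
= (1)(4 - 3i) / (4^2 + 3^2)
= (4 - 3i) / 25
= 4/25 - (3/25)i


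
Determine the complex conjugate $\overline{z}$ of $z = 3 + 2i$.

If z = a + bi, then conjugate(z) = a - bi
conjugate(3 + 2i) = 3 - 2i


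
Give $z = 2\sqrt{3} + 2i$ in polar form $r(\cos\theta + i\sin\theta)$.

r = |z| = sqrt(a^2 + b^2) = sqrt((2*sqrt(3))^2 + (2)^2) = sqrt(12 + 4) = sqrt(16) = 4
θ = arctan(b/a) = arctan(2/3.4641) (quadrant-adjusted) = 30°
z = 4(cos 30° + i sin 30°)


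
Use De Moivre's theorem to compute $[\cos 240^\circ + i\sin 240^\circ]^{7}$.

By De Moivre: z^n = r^n(cos(nθ) + i sin(nθ))
= 1^7(cos(7*240°) + i sin(7*240°))
= 1(cos 240° + i sin 240°)
= -1/2 - (sqrt(3)/2)i


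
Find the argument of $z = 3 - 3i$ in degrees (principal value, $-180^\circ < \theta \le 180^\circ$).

θ = arctan(b/a) = arctan(-3/3) (quadrant-adjusted) = -45°


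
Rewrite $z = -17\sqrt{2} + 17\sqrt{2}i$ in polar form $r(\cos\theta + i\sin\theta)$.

r = |z| = sqrt(a^2 + b^2) = sqrt((-17*sqrt(2))^2 + (17*sqrt(2))^2) = sqrt(578 + 578) = sqrt(1156) = 34
θ = arctan(b/a) = arctan(24.0416/-24.0416) (quadrant-adjusted) = 135°
z = 34(cos 135° + i sin 135°)


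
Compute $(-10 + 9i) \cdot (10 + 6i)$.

(a1*a2 - b1*b2) + (a1*b2 + b1*a2)i
= (-100 - 54) + (-60 + 90)i
= -154 + 30i


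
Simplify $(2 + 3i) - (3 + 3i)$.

(2 - 3) + (3 - 3)i = -1


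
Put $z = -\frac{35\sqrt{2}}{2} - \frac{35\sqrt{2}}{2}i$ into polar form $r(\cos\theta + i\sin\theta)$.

r = |z| = sqrt(a^2 + b^2) = sqrt((-35*sqrt(2)/2)^2 + (-35*sqrt(2)/2)^2) = sqrt(1225/2 + 1225/2) = sqrt(1225) = 35
θ = arctan(b/a) = arctan(-24.7487/-24.7487) (quadrant-adjusted) = 225°
z = 35(cos 225° + i sin 225°)


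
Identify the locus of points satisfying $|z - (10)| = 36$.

|z - z0| = r describes a circle centered at z0 with radius r
Here z0 = 10 and r = 36
Locus: Circle centered at (10, 0) with radius 36


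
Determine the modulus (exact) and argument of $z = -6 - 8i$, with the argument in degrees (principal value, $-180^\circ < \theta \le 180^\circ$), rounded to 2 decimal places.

|z| = sqrt((-6)^2 + (-8)^2) = 10
arg(z) = arctan(b/a) = arctan(-8/-6) (quadrant-adjusted) = -126.87°


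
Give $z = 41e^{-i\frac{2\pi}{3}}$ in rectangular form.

a = r cos θ = 41 * -1/2 = -41/2
b = r sin θ = 41 * -sqrt(3)/2 = -41*sqrt(3)/2
z = -41/2 - (41*sqrt(3)/2)i


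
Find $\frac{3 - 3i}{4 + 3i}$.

Multiply numerator and denominator by conjugate (4 - 3i):
= (3 - 3i)(4 - 3i) / (4^2 + 3^2)
= (3 - 21i) / 25
= 3/25 - (21/25)i


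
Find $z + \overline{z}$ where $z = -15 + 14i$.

z + conjugate(z) = (a + bi) + (a - bi) = 2a
= 2 * (-15) = -30


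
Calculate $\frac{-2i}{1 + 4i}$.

Multiply numerator and denominator by conjugate (1 - 4i):
= (-2i)(1 - 4i) / (1^2 + 4^2)
= (-8 - 2i) / 17
= -8/17 - (2/17)i


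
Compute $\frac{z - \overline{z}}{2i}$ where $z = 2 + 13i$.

z - conjugate(z) = 2bi
(z - conjugate(z))/(2i) = 2bi/(2i) = b = 13


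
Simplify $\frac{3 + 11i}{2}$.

Divisor is real, so divide each part by 2:
= 3/2 + (11/2)i


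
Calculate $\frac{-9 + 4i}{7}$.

Divisor is real, so divide each part by 7:
= -9/7 + (4/7)i


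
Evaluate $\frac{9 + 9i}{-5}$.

Divisor is real, so divide each part by -5:
= -9/5 - (9/5)i


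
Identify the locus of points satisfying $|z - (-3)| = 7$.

|z - z0| = r describes a circle centered at z0 with radius r
Here z0 = -3 and r = 7
Locus: Circle centered at (-3, 0) with radius 7


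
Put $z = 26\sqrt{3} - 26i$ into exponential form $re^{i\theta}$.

r = |z| = sqrt((26*sqrt(3))^2 + (-26)^2) = sqrt(2028 + 676) = sqrt(2704) = 52
θ = arctan(b/a) = arctan(-26/45.0333) (quadrant-adjusted) = -30° = -π/6
z = 52e^(-i*π/6)


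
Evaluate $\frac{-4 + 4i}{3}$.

Divisor is real, so divide each part by 3:
= -4/3 + (4/3)i


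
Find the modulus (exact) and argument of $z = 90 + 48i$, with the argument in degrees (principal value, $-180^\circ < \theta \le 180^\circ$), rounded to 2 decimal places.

|z| = sqrt(90^2 + 48^2) = 102
arg(z) = arctan(b/a) = arctan(48/90) (quadrant-adjusted) = 28.07°


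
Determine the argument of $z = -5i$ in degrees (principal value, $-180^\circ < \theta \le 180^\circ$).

a = 0 and b < 0, so z lies on the negative imaginary axis: θ = -90°


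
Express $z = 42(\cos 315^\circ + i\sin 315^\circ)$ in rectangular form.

a = r cos θ = 42 * sqrt(2)/2 = 21*sqrt(2)
b = r sin θ = 42 * -sqrt(2)/2 = -21*sqrt(2)
z = 21*sqrt(2) - 21*sqrt(2)i


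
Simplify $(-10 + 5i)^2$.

(a + bi)^2 = a^2 - b^2 + 2abi
= (-10)^2 - 5^2 + 2*(-10)*5i
= 75 - 100i


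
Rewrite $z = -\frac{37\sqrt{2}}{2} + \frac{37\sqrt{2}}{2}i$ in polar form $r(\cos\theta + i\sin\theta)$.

r = |z| = sqrt(a^2 + b^2) = sqrt((-37*sqrt(2)/2)^2 + (37*sqrt(2)/2)^2) = sqrt(1369/2 + 1369/2) = sqrt(1369) = 37
θ = arctan(b/a) = arctan(26.163/-26.163) (quadrant-adjusted) = 135°
z = 37(cos 135° + i sin 135°)


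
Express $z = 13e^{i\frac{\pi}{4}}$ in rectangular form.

a = r cos θ = 13 * sqrt(2)/2 = 13*sqrt(2)/2
b = r sin θ = 13 * sqrt(2)/2 = 13*sqrt(2)/2
z = 13*sqrt(2)/2 + (13*sqrt(2)/2)i


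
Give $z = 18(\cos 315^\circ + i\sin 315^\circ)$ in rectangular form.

a = r cos θ = 18 * sqrt(2)/2 = 9*sqrt(2)
b = r sin θ = 18 * -sqrt(2)/2 = -9*sqrt(2)
z = 9*sqrt(2) - 9*sqrt(2)i


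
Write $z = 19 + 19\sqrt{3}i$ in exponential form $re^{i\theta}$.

r = |z| = sqrt((19)^2 + (19*sqrt(3))^2) = sqrt(361 + 1083) = sqrt(1444) = 38
θ = arctan(b/a) = arctan(32.909/19) (quadrant-adjusted) = 60° = π/3
z = 38e^(i*π/3)


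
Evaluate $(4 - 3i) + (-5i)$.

(4 + 0) + (-3 + (-5))i = 4 - 8i


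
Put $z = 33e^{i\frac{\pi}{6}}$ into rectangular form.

a = r cos θ = 33 * sqrt(3)/2 = 33*sqrt(3)/2
b = r sin θ = 33 * 1/2 = 33/2
z = 33*sqrt(3)/2 + (33/2)i


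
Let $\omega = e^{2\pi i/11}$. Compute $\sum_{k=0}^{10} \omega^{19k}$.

Let ζ = ω^19 = e^(2πi·19/11). Since 11 ∤ 19, ζ ≠ 1.
Sum = Σ_{k=0}^{10} ζ^k = (ζ^11 - 1)/(ζ - 1) = (ω^{19·11} - 1)/(ζ - 1) = (1 - 1)/(ζ - 1) = 0


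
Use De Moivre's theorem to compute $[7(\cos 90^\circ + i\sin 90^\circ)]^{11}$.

By De Moivre: z^n = r^n(cos(nθ) + i sin(nθ))
= 7^11(cos(11*90°) + i sin(11*90°))
= 1977326743(cos 270° + i sin 270°)
= -1977326743i


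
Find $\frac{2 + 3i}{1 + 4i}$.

Multiply numerator and denominator by conjugate (1 - 4i):
= (2 + 3i)(1 - 4i) / (1^2 + 4^2)
= (14 - 5i) / 17
= 14/17 - (5/17)i


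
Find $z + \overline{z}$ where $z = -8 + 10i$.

z + conjugate(z) = (a + bi) + (a - bi) = 2a
= 2 * (-8) = -16


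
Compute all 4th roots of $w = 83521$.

|w| = 83521, arg(w) = 0°
Root modulus = 83521^(1/4) = 17
Root arguments: θ_k = (0° + 360°k)/4 for k = 0, 1, ..., 3
Roots: 17, 17i, -17, -17i


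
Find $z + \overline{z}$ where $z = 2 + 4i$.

z + conjugate(z) = (a + bi) + (a - bi) = 2a
= 2 * 2 = 4


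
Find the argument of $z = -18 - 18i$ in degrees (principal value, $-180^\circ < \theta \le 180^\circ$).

θ = arctan(b/a) = arctan(-18/-18) (quadrant-adjusted) = -135°


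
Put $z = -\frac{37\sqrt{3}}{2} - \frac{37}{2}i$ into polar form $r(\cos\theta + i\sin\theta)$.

r = |z| = sqrt(a^2 + b^2) = sqrt((-37*sqrt(3)/2)^2 + (-37/2)^2) = sqrt(4107/4 + 1369/4) = sqrt(1369) = 37
θ = arctan(b/a) = arctan(-18.5/-32.0429) (quadrant-adjusted) = 210°
z = 37(cos 210° + i sin 210°)


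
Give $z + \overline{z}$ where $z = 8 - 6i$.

z + conjugate(z) = (a + bi) + (a - bi) = 2a
= 2 * 8 = 16


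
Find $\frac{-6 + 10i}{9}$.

Divisor is real, so divide each part by 9:
= -2/3 + (10/9)i


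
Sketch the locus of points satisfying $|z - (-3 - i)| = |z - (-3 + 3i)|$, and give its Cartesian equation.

|z - z1| = |z - z2| means z is equidistant from z1 and z2,
i.e. the perpendicular bisector of the segment from (-3, -1) to (-3, 3) (midpoint (-3, 1)).
With z = x + yi, square both sides:
(x - (-3))^2 + (y - (-1))^2 = (x - (-3))^2 + (y - 3)^2
The x^2 and y^2 terms cancel: 0x + 8y = 18 - 10 = 8
Simplify: y = 1
Locus: Perpendicular bisector of the segment from (-3, -1) to (-3, 3): the line y = 1


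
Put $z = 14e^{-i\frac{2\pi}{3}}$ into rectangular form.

a = r cos θ = 14 * -1/2 = -7
b = r sin θ = 14 * -sqrt(3)/2 = -7*sqrt(3)
z = -7 - 7*sqrt(3)i


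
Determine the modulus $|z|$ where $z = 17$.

|z| = sqrt(a^2 + b^2) = sqrt(17^2 + 0^2) = sqrt(289) = 17


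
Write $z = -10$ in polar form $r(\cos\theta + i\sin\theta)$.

r = |z| = sqrt(a^2 + b^2) = sqrt((-10)^2 + (0)^2) = sqrt(100 + 0) = sqrt(100) = 10
b = 0 and a < 0, so z lies on the negative real axis: θ = 180°
z = 10(cos 180° + i sin 180°)


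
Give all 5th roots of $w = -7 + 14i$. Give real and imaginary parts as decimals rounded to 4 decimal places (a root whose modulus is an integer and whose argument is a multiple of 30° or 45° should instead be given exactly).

|w| = sqrt(245) ≈ 15.652476, arg(w) ≈ 116.565051°
Root modulus = sqrt(245)^(1/5) ≈ 1.733471
Root arguments: θ_k = (arg(w) + 360°k)/5 for k = 0, 1, ..., 4
Compute each root as (root modulus)(cos θ_k + i sin θ_k) using full-precision intermediates, then round to 4 decimal places.
Roots: 1.5919 + 0.6860i, -0.1605 + 1.7260i, -1.6911 + 0.3807i, -0.8847 - 1.4907i, 1.1444 - 1.3020i


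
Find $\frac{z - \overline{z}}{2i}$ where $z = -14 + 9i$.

z - conjugate(z) = 2bi
(z - conjugate(z))/(2i) = 2bi/(2i) = b = 9


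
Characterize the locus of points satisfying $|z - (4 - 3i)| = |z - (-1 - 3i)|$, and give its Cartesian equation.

|z - z1| = |z - z2| means z is equidistant from z1 and z2,
i.e. the perpendicular bisector of the segment from (4, -3) to (-1, -3) (midpoint (3/2, -3)).
With z = x + yi, square both sides:
(x - 4)^2 + (y - (-3))^2 = (x - (-1))^2 + (y - (-3))^2
The x^2 and y^2 terms cancel: -10x + 0y = 10 - 25 = -15
Simplify: x = 3/2
Locus: Perpendicular bisector of the segment from (4, -3) to (-1, -3): the line x = 3/2


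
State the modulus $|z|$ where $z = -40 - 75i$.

|z| = sqrt(a^2 + b^2) = sqrt((-40)^2 + (-75)^2) = sqrt(7225) = 85


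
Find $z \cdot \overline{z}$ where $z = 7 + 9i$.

z * conjugate(z) = |z|^2 = a^2 + b^2
= 7^2 + 9^2 = 130


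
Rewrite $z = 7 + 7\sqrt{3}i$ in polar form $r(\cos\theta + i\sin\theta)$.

r = |z| = sqrt(a^2 + b^2) = sqrt((7)^2 + (7*sqrt(3))^2) = sqrt(49 + 147) = sqrt(196) = 14
θ = arctan(b/a) = arctan(12.1244/7) (quadrant-adjusted) = 60°
z = 14(cos 60° + i sin 60°)


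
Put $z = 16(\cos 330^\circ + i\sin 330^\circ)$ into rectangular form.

a = r cos θ = 16 * sqrt(3)/2 = 8*sqrt(3)
b = r sin θ = 16 * -1/2 = -8
z = 8*sqrt(3) - 8i


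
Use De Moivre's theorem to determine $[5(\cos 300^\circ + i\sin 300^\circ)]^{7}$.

By De Moivre: z^n = r^n(cos(nθ) + i sin(nθ))
= 5^7(cos(7*300°) + i sin(7*300°))
= 78125(cos 300° + i sin 300°)
= 78125/2 - (78125*sqrt(3)/2)i


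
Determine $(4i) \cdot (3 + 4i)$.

(a1*a2 - b1*b2) + (a1*b2 + b1*a2)i
= (0 - 16) + (0 + 12)i
= -16 + 12i


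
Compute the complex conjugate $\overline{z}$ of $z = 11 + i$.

If z = a + bi, then conjugate(z) = a - bi
conjugate(11 + i) = 11 - i


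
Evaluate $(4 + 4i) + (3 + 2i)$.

(4 + 3) + (4 + 2)i = 7 + 6i


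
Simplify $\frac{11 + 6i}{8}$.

Divisor is real, so divide each part by 8:
= 11/8 + (3/4)i


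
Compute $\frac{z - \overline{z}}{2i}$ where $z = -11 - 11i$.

z - conjugate(z) = 2bi
(z - conjugate(z))/(2i) = 2bi/(2i) = b = -11


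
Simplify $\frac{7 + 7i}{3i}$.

Multiply numerator and denominator by conjugate (-3i):
= (7 + 7i)(-3i) / (0^2 + 3^2)
= (21 - 21i) / 9
Divide through by 3: (7 - 7i) / 3
= 7/3 - (7/3)i


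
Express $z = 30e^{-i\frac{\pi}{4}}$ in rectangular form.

a = r cos θ = 30 * sqrt(2)/2 = 15*sqrt(2)
b = r sin θ = 30 * -sqrt(2)/2 = -15*sqrt(2)
z = 15*sqrt(2) - 15*sqrt(2)i


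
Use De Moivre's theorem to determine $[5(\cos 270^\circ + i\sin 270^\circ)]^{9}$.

By De Moivre: z^n = r^n(cos(nθ) + i sin(nθ))
= 5^9(cos(9*270°) + i sin(9*270°))
= 1953125(cos 270° + i sin 270°)
= -1953125i


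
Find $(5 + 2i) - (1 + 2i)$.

(5 - 1) + (2 - 2)i = 4


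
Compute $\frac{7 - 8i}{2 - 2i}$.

Multiply numerator and denominator by conjugate (2 + 2i):
= (7 - 8i)(2 + 2i) / (2^2 + (-2)^2)
= (30 - 2i) / 8
Divide through by 2: (15 - i) / 4
= 15/4 - (1/4)i


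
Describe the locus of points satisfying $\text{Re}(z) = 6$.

Re(z) = x where z = x + yi; the equation x = 6 is satisfied by all points with that x-coordinate
Locus: Vertical line x = 6


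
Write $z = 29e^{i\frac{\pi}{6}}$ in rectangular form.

a = r cos θ = 29 * sqrt(3)/2 = 29*sqrt(3)/2
b = r sin θ = 29 * 1/2 = 29/2
z = 29*sqrt(3)/2 + (29/2)i


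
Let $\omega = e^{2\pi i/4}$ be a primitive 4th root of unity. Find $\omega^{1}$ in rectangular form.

ω^1 = e^(2πi·1/4) = e^(i·1π/2)
= cos(1π/2) + i sin(1π/2)
= i


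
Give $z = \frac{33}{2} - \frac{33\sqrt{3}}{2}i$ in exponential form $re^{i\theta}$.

r = |z| = sqrt((33/2)^2 + (-33*sqrt(3)/2)^2) = sqrt(1089/4 + 3267/4) = sqrt(1089) = 33
θ = arctan(b/a) = arctan(-28.5788/16.5) (quadrant-adjusted) = -60° = -π/3
z = 33e^(-i*π/3)


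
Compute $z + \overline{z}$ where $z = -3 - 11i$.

z + conjugate(z) = (a + bi) + (a - bi) = 2a
= 2 * (-3) = -6


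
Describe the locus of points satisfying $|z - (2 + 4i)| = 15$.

|z - z0| = r describes a circle centered at z0 with radius r
Here z0 = 2 + 4i and r = 15
Locus: Circle centered at (2, 4) with radius 15


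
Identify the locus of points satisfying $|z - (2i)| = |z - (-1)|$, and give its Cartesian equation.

|z - z1| = |z - z2| means z is equidistant from z1 and z2,
i.e. the perpendicular bisector of the segment from (0, 2) to (-1, 0) (midpoint (-1/2, 1)).
With z = x + yi, square both sides:
(x - 0)^2 + (y - 2)^2 = (x - (-1))^2 + (y - 0)^2
The x^2 and y^2 terms cancel: -2x + (-4)y = 1 - 4 = -3
Simplify: 2x + 4y = 3
Locus: Perpendicular bisector of the segment from (0, 2) to (-1, 0): the line 2x + 4y = 3


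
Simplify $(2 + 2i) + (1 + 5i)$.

(2 + 1) + (2 + 5)i = 3 + 7i


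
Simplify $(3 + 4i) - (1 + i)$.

(3 - 1) + (4 - 1)i = 2 + 3i


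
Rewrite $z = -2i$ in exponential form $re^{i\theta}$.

r = |z| = sqrt((0)^2 + (-2)^2) = sqrt(0 + 4) = sqrt(4) = 2
a = 0 and b < 0, so z lies on the negative imaginary axis: θ = -90° = -π/2
z = 2e^(-i*π/2)


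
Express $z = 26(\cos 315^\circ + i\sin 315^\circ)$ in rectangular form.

a = r cos θ = 26 * sqrt(2)/2 = 13*sqrt(2)
b = r sin θ = 26 * -sqrt(2)/2 = -13*sqrt(2)
z = 13*sqrt(2) - 13*sqrt(2)i


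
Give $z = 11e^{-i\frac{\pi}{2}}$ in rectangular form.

a = r cos θ = 11 * 0 = 0
b = r sin θ = 11 * -1 = -11
z = -11i


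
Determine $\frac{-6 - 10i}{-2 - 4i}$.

Multiply numerator and denominator by conjugate (-2 + 4i):
= (-6 - 10i)(-2 + 4i) / ((-2)^2 + (-4)^2)
= (52 - 4i) / 20
Divide through by 4: (13 - i) / 5
= 13/5 - (1/5)i


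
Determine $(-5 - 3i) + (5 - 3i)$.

(-5 + 5) + (-3 + (-3))i = -6i


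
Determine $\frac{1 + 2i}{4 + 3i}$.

Multiply numerator and denominator by conjugate (4 - 3i):
= (1 + 2i)(4 - 3i) / (4^2 + 3^2)
= (10 + 5i) / 25
Divide through by 5: (2 + i) / 5
= 2/5 + (1/5)i


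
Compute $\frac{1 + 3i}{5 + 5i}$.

Multiply numerator and denominator by conjugate (5 - 5i):
= (1 + 3i)(5 - 5i) / (5^2 + 5^2)
= (20 + 10i) / 50
Divide through by 10: (2 + i) / 5
= 2/5 + (1/5)i


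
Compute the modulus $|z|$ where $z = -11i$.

|z| = sqrt(a^2 + b^2) = sqrt(0^2 + (-11)^2) = sqrt(121) = 11


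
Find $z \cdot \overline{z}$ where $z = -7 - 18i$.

z * conjugate(z) = |z|^2 = a^2 + b^2
= (-7)^2 + (-18)^2 = 373


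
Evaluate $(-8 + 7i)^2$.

(a + bi)^2 = a^2 - b^2 + 2abi
= (-8)^2 - 7^2 + 2*(-8)*7i
= 15 - 112i


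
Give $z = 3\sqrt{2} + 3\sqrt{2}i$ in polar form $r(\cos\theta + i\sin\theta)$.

r = |z| = sqrt(a^2 + b^2) = sqrt((3*sqrt(2))^2 + (3*sqrt(2))^2) = sqrt(18 + 18) = sqrt(36) = 6
θ = arctan(b/a) = arctan(4.2426/4.2426) (quadrant-adjusted) = 45°
z = 6(cos 45° + i sin 45°)


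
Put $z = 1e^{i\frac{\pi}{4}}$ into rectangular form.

a = r cos θ = 1 * sqrt(2)/2 = sqrt(2)/2
b = r sin θ = 1 * sqrt(2)/2 = sqrt(2)/2
z = sqrt(2)/2 + (sqrt(2)/2)i


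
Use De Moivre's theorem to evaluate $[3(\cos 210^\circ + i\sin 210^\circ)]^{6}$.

By De Moivre: z^n = r^n(cos(nθ) + i sin(nθ))
= 3^6(cos(6*210°) + i sin(6*210°))
= 729(cos 180° + i sin 180°)
= -729


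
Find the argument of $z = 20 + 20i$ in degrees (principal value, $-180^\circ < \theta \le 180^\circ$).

θ = arctan(b/a) = arctan(20/20) (quadrant-adjusted) = 45°


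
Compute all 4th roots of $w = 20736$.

|w| = 20736, arg(w) = 0°
Root modulus = 20736^(1/4) = 12
Root arguments: θ_k = (0° + 360°k)/4 for k = 0, 1, ..., 3
Roots: 12, 12i, -12, -12i


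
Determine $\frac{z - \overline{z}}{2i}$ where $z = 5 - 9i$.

z - conjugate(z) = 2bi
(z - conjugate(z))/(2i) = 2bi/(2i) = b = -9


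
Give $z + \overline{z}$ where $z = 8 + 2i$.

z + conjugate(z) = (a + bi) + (a - bi) = 2a
= 2 * 8 = 16


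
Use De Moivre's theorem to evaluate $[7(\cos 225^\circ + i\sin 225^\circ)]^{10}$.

By De Moivre: z^n = r^n(cos(nθ) + i sin(nθ))
= 7^10(cos(10*225°) + i sin(10*225°))
= 282475249(cos 90° + i sin 90°)
= 282475249i


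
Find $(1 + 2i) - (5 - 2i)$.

(1 - 5) + (2 - (-2))i = -4 + 4i


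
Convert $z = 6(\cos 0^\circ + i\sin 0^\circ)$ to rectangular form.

a = r cos θ = 6 * 1 = 6
b = r sin θ = 6 * 0 = 0
z = 6


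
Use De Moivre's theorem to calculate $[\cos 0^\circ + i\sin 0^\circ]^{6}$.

By De Moivre: z^n = r^n(cos(nθ) + i sin(nθ))
= 1^6(cos(6*0°) + i sin(6*0°))
= 1(cos 0° + i sin 0°)
= 1


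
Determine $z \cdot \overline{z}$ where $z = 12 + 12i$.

z * conjugate(z) = |z|^2 = a^2 + b^2
= 12^2 + 12^2 = 288


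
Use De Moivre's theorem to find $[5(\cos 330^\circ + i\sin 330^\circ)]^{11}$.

By De Moivre: z^n = r^n(cos(nθ) + i sin(nθ))
= 5^11(cos(11*330°) + i sin(11*330°))
= 48828125(cos 30° + i sin 30°)
= 48828125*sqrt(3)/2 + (48828125/2)i


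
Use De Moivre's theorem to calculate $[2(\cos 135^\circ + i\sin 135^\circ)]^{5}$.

By De Moivre: z^n = r^n(cos(nθ) + i sin(nθ))
= 2^5(cos(5*135°) + i sin(5*135°))
= 32(cos 315° + i sin 315°)
= 16*sqrt(2) - 16*sqrt(2)i


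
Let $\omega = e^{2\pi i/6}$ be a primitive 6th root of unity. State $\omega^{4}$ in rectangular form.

ω^4 = e^(2πi·4/6) = e^(i·4π/3)
= cos(4π/3) + i sin(4π/3)
= -1/2 - (sqrt(3)/2)i


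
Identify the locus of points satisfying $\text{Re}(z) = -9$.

Re(z) = x where z = x + yi; the equation x = -9 is satisfied by all points with that x-coordinate
Locus: Vertical line x = -9


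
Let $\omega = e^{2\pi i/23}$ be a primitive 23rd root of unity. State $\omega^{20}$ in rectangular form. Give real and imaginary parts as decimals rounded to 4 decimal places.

ω^20 = e^(2πi·20/23) = e^(i·40π/23)
= cos(40π/23) + i sin(40π/23)
= 0.6826 - 0.7308i


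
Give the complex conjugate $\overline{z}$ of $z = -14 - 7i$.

If z = a + bi, then conjugate(z) = a - bi
conjugate(-14 - 7i) = -14 + 7i


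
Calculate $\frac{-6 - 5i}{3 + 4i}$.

Multiply numerator and denominator by conjugate (3 - 4i):
= (-6 - 5i)(3 - 4i) / (3^2 + 4^2)
= (-38 + 9i) / 25
= -38/25 + (9/25)i


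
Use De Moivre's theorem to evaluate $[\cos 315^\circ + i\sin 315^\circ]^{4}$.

By De Moivre: z^n = r^n(cos(nθ) + i sin(nθ))
= 1^4(cos(4*315°) + i sin(4*315°))
= 1(cos 180° + i sin 180°)
= -1


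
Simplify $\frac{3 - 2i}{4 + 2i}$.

Multiply numerator and denominator by conjugate (4 - 2i):
= (3 - 2i)(4 - 2i) / (4^2 + 2^2)
= (8 - 14i) / 20
Divide through by 2: (4 - 7i) / 10
= 2/5 - (7/10)i


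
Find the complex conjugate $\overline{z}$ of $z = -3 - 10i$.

If z = a + bi, then conjugate(z) = a - bi
conjugate(-3 - 10i) = -3 + 10i


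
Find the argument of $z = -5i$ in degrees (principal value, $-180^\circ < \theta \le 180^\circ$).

a = 0 and b < 0, so z lies on the negative imaginary axis: θ = -90°


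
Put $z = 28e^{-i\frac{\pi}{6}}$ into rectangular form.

a = r cos θ = 28 * sqrt(3)/2 = 14*sqrt(3)
b = r sin θ = 28 * -1/2 = -14
z = 14*sqrt(3) - 14i


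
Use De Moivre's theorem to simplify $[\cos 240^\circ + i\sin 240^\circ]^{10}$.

By De Moivre: z^n = r^n(cos(nθ) + i sin(nθ))
= 1^10(cos(10*240°) + i sin(10*240°))
= 1(cos 240° + i sin 240°)
= -1/2 - (sqrt(3)/2)i


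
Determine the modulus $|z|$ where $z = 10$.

|z| = sqrt(a^2 + b^2) = sqrt(10^2 + 0^2) = sqrt(100) = 10


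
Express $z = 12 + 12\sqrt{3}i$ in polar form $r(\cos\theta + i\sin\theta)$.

r = |z| = sqrt(a^2 + b^2) = sqrt((12)^2 + (12*sqrt(3))^2) = sqrt(144 + 432) = sqrt(576) = 24
θ = arctan(b/a) = arctan(20.7846/12) (quadrant-adjusted) = 60°
z = 24(cos 60° + i sin 60°)


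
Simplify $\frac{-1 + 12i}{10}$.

Divisor is real, so divide each part by 10:
= -1/10 + (6/5)i


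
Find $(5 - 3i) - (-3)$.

(5 - (-3)) + (-3 - 0)i = 8 - 3i


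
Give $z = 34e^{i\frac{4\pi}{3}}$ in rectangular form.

a = r cos θ = 34 * -1/2 = -17
b = r sin θ = 34 * -sqrt(3)/2 = -17*sqrt(3)
z = -17 - 17*sqrt(3)i


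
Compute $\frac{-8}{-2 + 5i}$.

Multiply numerator and denominator by conjugate (-2 - 5i):
= (-8)(-2 - 5i) / ((-2)^2 + 5^2)
= (16 + 40i) / 29
= 16/29 + (40/29)i


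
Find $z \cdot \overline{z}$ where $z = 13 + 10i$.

z * conjugate(z) = |z|^2 = a^2 + b^2
= 13^2 + 10^2 = 269


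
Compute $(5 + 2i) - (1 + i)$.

(5 - 1) + (2 - 1)i = 4 + i


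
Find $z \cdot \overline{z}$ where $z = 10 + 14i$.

z * conjugate(z) = |z|^2 = a^2 + b^2
= 10^2 + 14^2 = 296


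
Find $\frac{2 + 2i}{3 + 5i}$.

Multiply numerator and denominator by conjugate (3 - 5i):
= (2 + 2i)(3 - 5i) / (3^2 + 5^2)
= (16 - 4i) / 34
Divide through by 2: (8 - 2i) / 17
= 8/17 - (2/17)i


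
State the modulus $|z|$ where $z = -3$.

|z| = sqrt(a^2 + b^2) = sqrt((-3)^2 + 0^2) = sqrt(9) = 3


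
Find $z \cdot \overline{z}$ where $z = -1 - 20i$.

z * conjugate(z) = |z|^2 = a^2 + b^2
= (-1)^2 + (-20)^2 = 401


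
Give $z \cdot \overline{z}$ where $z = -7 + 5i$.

z * conjugate(z) = |z|^2 = a^2 + b^2
= (-7)^2 + 5^2 = 74


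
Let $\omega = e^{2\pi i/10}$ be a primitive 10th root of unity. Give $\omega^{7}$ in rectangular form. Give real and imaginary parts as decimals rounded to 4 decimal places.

ω^7 = e^(2πi·7/10) = e^(i·7π/5)
= cos(7π/5) + i sin(7π/5)
= -0.3090 - 0.9511i


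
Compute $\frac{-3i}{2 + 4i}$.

Multiply numerator and denominator by conjugate (2 - 4i):
= (-3i)(2 - 4i) / (2^2 + 4^2)
= (-12 - 6i) / 20
Divide through by 2: (-6 - 3i) / 10
= -3/5 - (3/10)i


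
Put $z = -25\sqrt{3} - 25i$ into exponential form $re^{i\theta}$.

r = |z| = sqrt((-25*sqrt(3))^2 + (-25)^2) = sqrt(1875 + 625) = sqrt(2500) = 50
θ = arctan(b/a) = arctan(-25/-43.3013) (quadrant-adjusted) = 210° = 7π/6
z = 50e^(i*7π/6)


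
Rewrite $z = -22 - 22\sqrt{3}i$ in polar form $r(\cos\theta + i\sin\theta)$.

r = |z| = sqrt(a^2 + b^2) = sqrt((-22)^2 + (-22*sqrt(3))^2) = sqrt(484 + 1452) = sqrt(1936) = 44
θ = arctan(b/a) = arctan(-38.1051/-22) (quadrant-adjusted) = 240°
z = 44(cos 240° + i sin 240°)


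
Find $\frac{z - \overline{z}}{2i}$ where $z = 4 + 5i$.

z - conjugate(z) = 2bi
(z - conjugate(z))/(2i) = 2bi/(2i) = b = 5


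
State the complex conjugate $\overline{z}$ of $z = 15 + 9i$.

If z = a + bi, then conjugate(z) = a - bi
conjugate(15 + 9i) = 15 - 9i


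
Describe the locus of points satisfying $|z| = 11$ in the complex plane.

|z| = 11 means sqrt(x^2 + y^2) = 11
This is a circle of radius 11 centered at the origin


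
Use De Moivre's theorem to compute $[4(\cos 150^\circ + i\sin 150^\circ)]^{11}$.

By De Moivre: z^n = r^n(cos(nθ) + i sin(nθ))
= 4^11(cos(11*150°) + i sin(11*150°))
= 4194304(cos 210° + i sin 210°)
= -2097152*sqrt(3) - 2097152i


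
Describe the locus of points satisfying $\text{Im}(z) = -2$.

Im(z) = y where z = x + yi; the equation y = -2 is satisfied by all points with that y-coordinate
Locus: Horizontal line y = -2


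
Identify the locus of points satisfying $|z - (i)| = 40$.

|z - z0| = r describes a circle centered at z0 with radius r
Here z0 = i and r = 40
Locus: Circle centered at (0, 1) with radius 40


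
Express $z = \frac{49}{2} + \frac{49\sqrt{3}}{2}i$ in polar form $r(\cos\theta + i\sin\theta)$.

r = |z| = sqrt(a^2 + b^2) = sqrt((49/2)^2 + (49*sqrt(3)/2)^2) = sqrt(2401/4 + 7203/4) = sqrt(2401) = 49
θ = arctan(b/a) = arctan(42.4352/24.5) (quadrant-adjusted) = 60°
z = 49(cos 60° + i sin 60°)


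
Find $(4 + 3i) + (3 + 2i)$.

(4 + 3) + (3 + 2)i = 7 + 5i


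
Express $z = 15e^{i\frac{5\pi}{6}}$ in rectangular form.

a = r cos θ = 15 * -sqrt(3)/2 = -15*sqrt(3)/2
b = r sin θ = 15 * 1/2 = 15/2
z = -15*sqrt(3)/2 + (15/2)i


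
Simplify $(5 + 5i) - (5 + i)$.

(5 - 5) + (5 - 1)i = 4i


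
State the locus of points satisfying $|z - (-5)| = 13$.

|z - z0| = r describes a circle centered at z0 with radius r
Here z0 = -5 and r = 13
Locus: Circle centered at (-5, 0) with radius 13


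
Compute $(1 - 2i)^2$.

(a + bi)^2 = a^2 - b^2 + 2abi
= 1^2 - (-2)^2 + 2*1*(-2)i
= -3 - 4i


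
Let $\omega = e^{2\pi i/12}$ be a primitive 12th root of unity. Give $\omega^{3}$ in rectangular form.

ω^3 = e^(2πi·3/12) = e^(i·1π/2)
= cos(1π/2) + i sin(1π/2)
= i


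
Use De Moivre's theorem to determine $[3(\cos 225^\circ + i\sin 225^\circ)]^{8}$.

By De Moivre: z^n = r^n(cos(nθ) + i sin(nθ))
= 3^8(cos(8*225°) + i sin(8*225°))
= 6561(cos 0° + i sin 0°)
= 6561


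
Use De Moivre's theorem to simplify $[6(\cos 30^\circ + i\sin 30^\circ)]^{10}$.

By De Moivre: z^n = r^n(cos(nθ) + i sin(nθ))
= 6^10(cos(10*30°) + i sin(10*30°))
= 60466176(cos 300° + i sin 300°)
= 30233088 - 30233088*sqrt(3)i


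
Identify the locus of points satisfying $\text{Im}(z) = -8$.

Im(z) = y where z = x + yi; the equation y = -8 is satisfied by all points with that y-coordinate
Locus: Horizontal line y = -8


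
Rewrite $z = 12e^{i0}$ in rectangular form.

a = r cos θ = 12 * 1 = 12
b = r sin θ = 12 * 0 = 0
z = 12


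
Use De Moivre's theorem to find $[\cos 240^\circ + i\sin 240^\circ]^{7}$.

By De Moivre: z^n = r^n(cos(nθ) + i sin(nθ))
= 1^7(cos(7*240°) + i sin(7*240°))
= 1(cos 240° + i sin 240°)
= -1/2 - (sqrt(3)/2)i


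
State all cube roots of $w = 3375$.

|w| = 3375, arg(w) = 0°
Root modulus = 3375^(1/3) = 15
Root arguments: θ_k = (0° + 360°k)/3 for k = 0, 1, ..., 2
Roots: 15, -15/2 + (15*sqrt(3)/2)i, -15/2 - (15*sqrt(3)/2)i


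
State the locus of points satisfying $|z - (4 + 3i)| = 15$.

|z - z0| = r describes a circle centered at z0 with radius r
Here z0 = 4 + 3i and r = 15
Locus: Circle centered at (4, 3) with radius 15


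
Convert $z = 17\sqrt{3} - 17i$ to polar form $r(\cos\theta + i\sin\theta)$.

r = |z| = sqrt(a^2 + b^2) = sqrt((17*sqrt(3))^2 + (-17)^2) = sqrt(867 + 289) = sqrt(1156) = 34
θ = arctan(b/a) = arctan(-17/29.4449) (quadrant-adjusted) = 330°
z = 34(cos 330° + i sin 330°)


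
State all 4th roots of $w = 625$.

|w| = 625, arg(w) = 0°
Root modulus = 625^(1/4) = 5
Root arguments: θ_k = (0° + 360°k)/4 for k = 0, 1, ..., 3
Roots: 5, 5i, -5, -5i


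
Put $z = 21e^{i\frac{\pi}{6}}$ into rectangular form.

a = r cos θ = 21 * sqrt(3)/2 = 21*sqrt(3)/2
b = r sin θ = 21 * 1/2 = 21/2
z = 21*sqrt(3)/2 + (21/2)i


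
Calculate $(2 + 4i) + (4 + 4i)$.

(2 + 4) + (4 + 4)i = 6 + 8i


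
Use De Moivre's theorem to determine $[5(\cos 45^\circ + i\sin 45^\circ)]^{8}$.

By De Moivre: z^n = r^n(cos(nθ) + i sin(nθ))
= 5^8(cos(8*45°) + i sin(8*45°))
= 390625(cos 0° + i sin 0°)
= 390625


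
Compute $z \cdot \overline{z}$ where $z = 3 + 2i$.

z * conjugate(z) = |z|^2 = a^2 + b^2
= 3^2 + 2^2 = 13


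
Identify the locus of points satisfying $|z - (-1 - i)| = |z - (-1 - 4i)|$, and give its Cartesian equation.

|z - z1| = |z - z2| means z is equidistant from z1 and z2,
i.e. the perpendicular bisector of the segment from (-1, -1) to (-1, -4) (midpoint (-1, -5/2)).
With z = x + yi, square both sides:
(x - (-1))^2 + (y - (-1))^2 = (x - (-1))^2 + (y - (-4))^2
The x^2 and y^2 terms cancel: 0x + (-6)y = 17 - 2 = 15
Simplify: y = -5/2
Locus: Perpendicular bisector of the segment from (-1, -1) to (-1, -4): the line y = -5/2


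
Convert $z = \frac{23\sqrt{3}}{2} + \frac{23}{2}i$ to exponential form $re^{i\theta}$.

r = |z| = sqrt((23*sqrt(3)/2)^2 + (23/2)^2) = sqrt(1587/4 + 529/4) = sqrt(529) = 23
θ = arctan(b/a) = arctan(11.5/19.9186) (quadrant-adjusted) = 30° = π/6
z = 23e^(i*π/6)


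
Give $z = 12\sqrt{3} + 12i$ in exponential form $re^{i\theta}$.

r = |z| = sqrt((12*sqrt(3))^2 + (12)^2) = sqrt(432 + 144) = sqrt(576) = 24
θ = arctan(b/a) = arctan(12/20.7846) (quadrant-adjusted) = 30° = π/6
z = 24e^(i*π/6)


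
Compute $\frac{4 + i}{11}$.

Divisor is real, so divide each part by 11:
= 4/11 + (1/11)i


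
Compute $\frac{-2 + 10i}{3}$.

Divisor is real, so divide each part by 3:
= -2/3 + (10/3)i


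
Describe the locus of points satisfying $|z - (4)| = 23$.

|z - z0| = r describes a circle centered at z0 with radius r
Here z0 = 4 and r = 23
Locus: Circle centered at (4, 0) with radius 23


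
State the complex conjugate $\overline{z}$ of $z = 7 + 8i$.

If z = a + bi, then conjugate(z) = a - bi
conjugate(7 + 8i) = 7 - 8i


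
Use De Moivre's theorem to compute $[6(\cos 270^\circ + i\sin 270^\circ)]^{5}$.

By De Moivre: z^n = r^n(cos(nθ) + i sin(nθ))
= 6^5(cos(5*270°) + i sin(5*270°))
= 7776(cos 270° + i sin 270°)
= -7776i


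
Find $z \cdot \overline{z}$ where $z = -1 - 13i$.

z * conjugate(z) = |z|^2 = a^2 + b^2
= (-1)^2 + (-13)^2 = 170


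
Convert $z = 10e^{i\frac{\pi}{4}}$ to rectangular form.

a = r cos θ = 10 * sqrt(2)/2 = 5*sqrt(2)
b = r sin θ = 10 * sqrt(2)/2 = 5*sqrt(2)
z = 5*sqrt(2) + 5*sqrt(2)i


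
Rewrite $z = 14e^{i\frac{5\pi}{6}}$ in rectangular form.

a = r cos θ = 14 * -sqrt(3)/2 = -7*sqrt(3)
b = r sin θ = 14 * 1/2 = 7
z = -7*sqrt(3) + 7i


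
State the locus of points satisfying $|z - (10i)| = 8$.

|z - z0| = r describes a circle centered at z0 with radius r
Here z0 = 10i and r = 8
Locus: Circle centered at (0, 10) with radius 8


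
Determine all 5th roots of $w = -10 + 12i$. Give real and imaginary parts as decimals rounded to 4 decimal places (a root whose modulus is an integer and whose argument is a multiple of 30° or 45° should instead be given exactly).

|w| = sqrt(244) ≈ 15.620499, arg(w) ≈ 129.805571°
Root modulus = sqrt(244)^(1/5) ≈ 1.732762
Root arguments: θ_k = (arg(w) + 360°k)/5 for k = 0, 1, ..., 4
Compute each root as (root modulus)(cos θ_k + i sin θ_k) using full-precision intermediates, then round to 4 decimal places.
Roots: 1.5579 + 0.7585i, -0.2400 + 1.7161i, -1.7062 + 0.3020i, -0.8145 - 1.5294i, 1.2028 - 1.2473i


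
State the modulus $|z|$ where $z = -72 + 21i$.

|z| = sqrt(a^2 + b^2) = sqrt((-72)^2 + 21^2) = sqrt(5625) = 75


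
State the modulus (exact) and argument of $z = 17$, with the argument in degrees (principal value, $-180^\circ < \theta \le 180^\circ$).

|z| = sqrt(17^2 + 0^2) = 17
b = 0 and a > 0, so z lies on the positive real axis: arg(z) = 0°


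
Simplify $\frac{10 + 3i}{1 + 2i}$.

Multiply numerator and denominator by conjugate (1 - 2i):
= (10 + 3i)(1 - 2i) / (1^2 + 2^2)
= (16 - 17i) / 5
= 16/5 - (17/5)i


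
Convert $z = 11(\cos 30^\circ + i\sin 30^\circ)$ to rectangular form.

a = r cos θ = 11 * sqrt(3)/2 = 11*sqrt(3)/2
b = r sin θ = 11 * 1/2 = 11/2
z = 11*sqrt(3)/2 + (11/2)i


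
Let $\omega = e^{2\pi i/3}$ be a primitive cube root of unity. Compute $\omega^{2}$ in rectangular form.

ω^2 = e^(2πi·2/3) = e^(i·4π/3)
= cos(4π/3) + i sin(4π/3)
= -1/2 - (sqrt(3)/2)i


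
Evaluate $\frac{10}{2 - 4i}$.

Multiply numerator and denominator by conjugate (2 + 4i):
= (10)(2 + 4i) / (2^2 + (-4)^2)
= (20 + 40i) / 20
= 1 + 2i


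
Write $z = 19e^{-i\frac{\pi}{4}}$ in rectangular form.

a = r cos θ = 19 * sqrt(2)/2 = 19*sqrt(2)/2
b = r sin θ = 19 * -sqrt(2)/2 = -19*sqrt(2)/2
z = 19*sqrt(2)/2 - (19*sqrt(2)/2)i


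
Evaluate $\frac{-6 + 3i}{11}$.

Divisor is real, so divide each part by 11:
= -6/11 + (3/11)i


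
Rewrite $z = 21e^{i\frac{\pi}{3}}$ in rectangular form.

a = r cos θ = 21 * 1/2 = 21/2
b = r sin θ = 21 * sqrt(3)/2 = 21*sqrt(3)/2
z = 21/2 + (21*sqrt(3)/2)i
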